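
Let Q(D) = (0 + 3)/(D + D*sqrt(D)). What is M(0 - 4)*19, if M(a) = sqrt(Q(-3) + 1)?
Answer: 19*3**(1/4)*sqrt(I/(1 + I*sqrt(3))) ≈ 17.079 + 4.5763*I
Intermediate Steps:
Q(D) = 3/(D + D**(3/2))
M(a) = sqrt(1 + 3/(-3 - 3*I*sqrt(3))) (M(a) = sqrt(3/(-3 + (-3)**(3/2)) + 1) = sqrt(3/(-3 - 3*I*sqrt(3)) + 1) = sqrt(1 + 3/(-3 - 3*I*sqrt(3))))
M(0 - 4)*19 = (3**(1/4)*sqrt(I/(1 + I*sqrt(3))))*19 = 19*3**(1/4)*sqrt(I/(1 + I*sqrt(3)))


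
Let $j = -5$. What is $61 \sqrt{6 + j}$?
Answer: $61$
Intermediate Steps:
$61 \sqrt{6 + j} = 61 \sqrt{6 - 5} = 61 \sqrt{1} = 61 \cdot 1 = 61$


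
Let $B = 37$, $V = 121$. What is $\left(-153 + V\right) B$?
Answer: $-1184$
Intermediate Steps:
$\left(-153 + V\right) B = \left(-153 + 121\right) 37 = \left(-32\right) 37 = -1184$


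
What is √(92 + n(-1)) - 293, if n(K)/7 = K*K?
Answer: -293 + 3*√11 ≈ -283.05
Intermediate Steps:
n(K) = 7*K² (n(K) = 7*(K*K) = 7*K²)
√(92 + n(-1)) - 293 = √(92 + 7*(-1)²) - 293 = √(92 + 7*1) - 293 = √(92 + 7) - 293 = √99 - 293 = 3*√11 - 293 = -293 + 3*√11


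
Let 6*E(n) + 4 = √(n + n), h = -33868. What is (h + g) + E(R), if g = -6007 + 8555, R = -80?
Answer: -93962/3 + 2*I*√10/3 ≈ -31321.0 + 2.1082*I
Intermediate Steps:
g = 2548
E(n) = -⅔ + √2*√n/6 (E(n) = -⅔ + √(n + n)/6 = -⅔ + √(2*n)/6 = -⅔ + (√2*√n)/6 = -⅔ + √2*√n/6)
(h + g) + E(R) = (-33868 + 2548) + (-⅔ + √2*√(-80)/6) = -31320 + (-⅔ + √2*(4*I*√5)/6) = -31320 + (-⅔ + 2*I*√10/3) = -93962/3 + 2*I*√10/3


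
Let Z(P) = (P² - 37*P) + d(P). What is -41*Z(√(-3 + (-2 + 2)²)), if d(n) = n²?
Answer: 246 + 1517*I*√3 ≈ 246.0 + 2627.5*I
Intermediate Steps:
Z(P) = -37*P + 2*P² (Z(P) = (P² - 37*P) + P² = -37*P + 2*P²)
-41*Z(√(-3 + (-2 + 2)²)) = -41*√(-3 + (-2 + 2)²)*(-37 + 2*√(-3 + (-2 + 2)²)) = -41*√(-3 + 0²)*(-37 + 2*√(-3 + 0²)) = -41*√(-3 + 0)*(-37 + 2*√(-3 + 0)) = -41*√(-3)*(-37 + 2*√(-3)) = -41*I*√3*(-37 + 2*(I*√3)) = -41*I*√3*(-37 + 2*I*√3)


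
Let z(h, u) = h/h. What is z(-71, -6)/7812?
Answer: 1/7812 ≈ 0.00012801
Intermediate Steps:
z(h, u) = 1
z(-71, -6)/7812 = 1/7812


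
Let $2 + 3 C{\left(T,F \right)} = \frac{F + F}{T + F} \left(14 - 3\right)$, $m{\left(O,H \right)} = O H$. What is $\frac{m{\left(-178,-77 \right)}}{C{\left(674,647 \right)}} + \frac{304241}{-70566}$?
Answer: $\frac{15196024013}{3246036} \approx 4681.4$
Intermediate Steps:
$m{\left(O,H \right)} = H O$
$C{\left(T,F \right)} = - \frac{2}{3} + \frac{22 F}{3 \left(F + T\right)}$ ($C{\left(T,F \right)} = - \frac{2}{3} + \frac{\frac{F + F}{T + F} \left(14 - 3\right)}{3} = - \frac{2}{3} + \frac{\frac{2 F}{F + T} 11}{3} = - \frac{2}{3} + \frac{22 F \frac{1}{F + T}}{3} = - \frac{2}{3} + \frac{22 F}{3 \left(F + T\right)}$)
$\frac{m{\left(-178,-77 \right)}}{C{\left(674,647 \right)}} + \frac{304241}{-70566} = \frac{\left(-77\right) \left(-178\right)}{\frac{2}{3} \frac{1}{647 + 674} \left(\left(-1\right) 674 + 10 \cdot 647\right)} + \frac{304241}{-70566} = \frac{13706}{\frac{2}{3} \cdot \frac{1}{1321} \left(-674 + 6470\right)} + 304241 \left(- \frac{1}{70566}\right) = \frac{13706}{\frac{2}{3} \cdot \frac{1}{1321} \cdot 5796} - \frac{304241}{70566} = \frac{13706}{\frac{3864}{1321}} - \frac{304241}{70566} = 13706 \cdot \frac{1321}{3864} - \frac{304241}{70566} = \frac{1293259}{276} - \frac{304241}{70566} = \frac{15196024013}{3246036}$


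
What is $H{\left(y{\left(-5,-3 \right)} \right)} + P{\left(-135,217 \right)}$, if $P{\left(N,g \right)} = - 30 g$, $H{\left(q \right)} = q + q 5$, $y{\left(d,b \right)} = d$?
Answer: $-6540$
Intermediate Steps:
$H{\left(q \right)} = 6 q$ ($H{\left(q \right)} = q + 5 q = 6 q$)
$H{\left(y{\left(-5,-3 \right)} \right)} + P{\left(-135,217 \right)} = 6 \left(-5\right) - 6510 = -30 - 6510 = -6540$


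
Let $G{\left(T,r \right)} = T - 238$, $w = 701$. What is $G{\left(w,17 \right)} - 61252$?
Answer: $-60789$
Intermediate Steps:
$G{\left(T,r \right)} = -238 + T$
$G{\left(w,17 \right)} - 61252 = \left(-238 + 701\right) - 61252 = 463 - 61252 = -60789$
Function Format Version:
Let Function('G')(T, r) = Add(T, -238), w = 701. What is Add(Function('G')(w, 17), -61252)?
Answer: -60789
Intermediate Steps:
Function('G')(T, r) = Add(-238, T)
Add(Function('G')(w, 17), -61252) = Add(Add(-238, 701), -61252) = Add(463, -61252) = -60789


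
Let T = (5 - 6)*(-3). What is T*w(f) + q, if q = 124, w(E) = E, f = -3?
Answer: 115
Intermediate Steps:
T = 3 (T = -1*(-3) = 3)
T*w(f) + q = 3*(-3) + 124 = -9 + 124 = 115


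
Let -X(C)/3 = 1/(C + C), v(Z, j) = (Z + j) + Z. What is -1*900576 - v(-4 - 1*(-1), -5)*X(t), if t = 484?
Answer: -79250691/88 ≈ -9.0058e+5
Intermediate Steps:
v(Z, j) = j + 2*Z
X(C) = -3/(2*C) (X(C) = -3/(C + C) = -3*1/(2*C) = -3/(2*C))
-1*900576 - v(-4 - 1*(-1), -5)*X(t) = -1*900576 - (-5 + 2*(-4 - 1*(-1)))*(-3/2/484) = -900576 - (-5 + 2*(-4 + 1))*(-3/2*1/484) = -900576 - (-5 + 2*(-3))*(-3)/968 = -900576 - (-5 - 6)*(-3)/968 = -900576 - (-11)*(-3)/968 = -900576 - 1*3/88 = -900576 - 3/88 = -79250691/88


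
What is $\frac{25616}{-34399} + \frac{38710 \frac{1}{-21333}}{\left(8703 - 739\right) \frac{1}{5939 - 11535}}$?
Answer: $\frac{774873759862}{1461063229197} \approx 0.53035$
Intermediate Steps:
$\frac{25616}{-34399} + \frac{38710 \frac{1}{-21333}}{\left(8703 - 739\right) \frac{1}{5939 - 11535}} = 25616 \left(- \frac{1}{34399}\right) + \frac{38710 \left(- \frac{1}{21333}\right)}{7964 \frac{1}{-5596}} = - \frac{25616}{34399} - \frac{38710}{21333 \cdot 7964 \left(- \frac{1}{5596}\right)} = - \frac{25616}{34399} - \frac{38710}{21333 \left(- \frac{1991}{1399}\right)} = - \frac{25616}{34399} - - \frac{54155290}{42474003} = - \frac{25616}{34399} + \frac{54155290}{42474003} = \frac{774873759862}{1461063229197}$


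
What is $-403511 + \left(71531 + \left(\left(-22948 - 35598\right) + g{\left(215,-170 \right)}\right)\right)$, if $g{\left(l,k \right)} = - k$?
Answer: $-390356$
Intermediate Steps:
$-403511 + \left(71531 + \left(\left(-22948 - 35598\right) + g{\left(215,-170 \right)}\right)\right) = -403511 + \left(71531 - 58376\right) = -403511 + 13155 = -390356$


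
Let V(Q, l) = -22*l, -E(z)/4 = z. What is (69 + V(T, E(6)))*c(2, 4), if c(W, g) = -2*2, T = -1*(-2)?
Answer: -2388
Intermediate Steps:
T = 2
E(z) = -4*z
c(W, g) = -4
(69 + V(T, E(6)))*c(2, 4) = (69 - (-88)*6)*(-4) = (69 - 22*(-24))*(-4) = (69 + 528)*(-4) = 597*(-4) = -2388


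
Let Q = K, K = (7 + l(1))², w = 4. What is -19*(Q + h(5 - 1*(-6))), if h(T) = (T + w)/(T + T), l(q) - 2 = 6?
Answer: -94335/22 ≈ -4288.0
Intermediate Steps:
l(q) = 8 (l(q) = 2 + 6 = 8)
K = 225 (K = (7 + 8)² = 15² = 225)
Q = 225
h(T) = (4 + T)/(2*T) (h(T) = (T + 4)/(T + T) = (4 + T)/((2*T)) = (4 + T)*(1/(2*T)) = (4 + T)/(2*T))
-19*(Q + h(5 - 1*(-6))) = -19*(225 + (4 + (5 - 1*(-6)))/(2*(5 - 1*(-6)))) = -19*(225 + (4 + (5 + 6))/(2*(5 + 6))) = -19*(225 + (½)*(4 + 11)/11) = -19*(225 + (½)*(1/11)*15) = -19*(225 + 15/22) = -19*4965/22 = -94335/22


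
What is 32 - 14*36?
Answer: -472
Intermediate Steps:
32 - 14*36 = 32 - 504 = -472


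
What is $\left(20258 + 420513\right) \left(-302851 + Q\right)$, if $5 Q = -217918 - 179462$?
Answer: $-168518654117$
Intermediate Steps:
$Q = -79476$ ($Q = \frac{-217918 - 179462}{5} = \frac{1}{5} \left(-397380\right) = -79476$)
$\left(20258 + 420513\right) \left(-302851 + Q\right) = \left(20258 + 420513\right) \left(-302851 - 79476\right) = 440771 \left(-382327\right) = -168518654117$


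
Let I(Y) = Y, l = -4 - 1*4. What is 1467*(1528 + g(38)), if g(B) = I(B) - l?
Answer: 2309058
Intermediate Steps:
l = -8 (l = -4 - 4 = -8)
g(B) = 8 + B (g(B) = B - 1*(-8) = B + 8 = 8 + B)
1467*(1528 + g(38)) = 1467*(1528 + (8 + 38)) = 1467*(1528 + 46) = 1467*1574 = 2309058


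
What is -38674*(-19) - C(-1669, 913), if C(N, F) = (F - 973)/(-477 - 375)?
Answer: 52171221/71 ≈ 7.3481e+5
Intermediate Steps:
C(N, F) = 973/852 - F/852 (C(N, F) = (-973 + F)/(-852) = (-973 + F)*(-1/852) = 973/852 - F/852)
-38674*(-19) - C(-1669, 913) = -38674*(-19) - (973/852 - 1/852*913) = 734806 - (973/852 - 913/852) = 734806 - 1*5/71 = 734806 - 5/71 = 52171221/71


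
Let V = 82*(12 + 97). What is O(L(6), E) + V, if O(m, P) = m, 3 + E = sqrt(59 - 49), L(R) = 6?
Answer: 8944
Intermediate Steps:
E = -3 + sqrt(10) (E = -3 + sqrt(59 - 49) = -3 + sqrt(10) ≈ 0.16228)
V = 8938 (V = 82*109 = 8938)
O(L(6), E) + V = 6 + 8938 = 8944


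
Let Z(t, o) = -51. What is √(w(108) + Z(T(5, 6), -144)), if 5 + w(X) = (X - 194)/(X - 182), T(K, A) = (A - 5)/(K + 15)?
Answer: I*√75073/37 ≈ 7.4053*I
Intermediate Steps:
T(K, A) = (-5 + A)/(15 + K)
w(X) = -5 + (-194 + X)/(-182 + X) (w(X) = -5 + (X - 194)/(X - 182) = -5 + (-194 + X)/(-182 + X))
√(w(108) + Z(T(5, 6), -144)) = √(4*(179 - 1*108)/(-182 + 108) - 51) = √(4*(179 - 108)/(-74) - 51) = √(4*(-1/74)*71 - 51) = √(-142/37 - 51) = √(-2029/37) = I*√75073/37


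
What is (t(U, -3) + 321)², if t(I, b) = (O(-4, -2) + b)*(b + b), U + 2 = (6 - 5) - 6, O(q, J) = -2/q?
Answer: 112896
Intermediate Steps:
U = -7 (U = -2 + ((6 - 5) - 6) = -2 + (1 - 6) = -2 - 5 = -7)
t(I, b) = 2*b*(½ + b) (t(I, b) = (-2/(-4) + b)*(b + b) = (-2*(-¼) + b)*(2*b) = (½ + b)*(2*b) = 2*b*(½ + b))
(t(U, -3) + 321)² = (-3*(1 + 2*(-3)) + 321)² = (-3*(1 - 6) + 321)² = (-3*(-5) + 321)² = (15 + 321)² = 336² = 112896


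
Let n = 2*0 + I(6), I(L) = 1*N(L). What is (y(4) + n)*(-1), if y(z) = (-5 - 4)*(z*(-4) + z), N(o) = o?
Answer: -114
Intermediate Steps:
I(L) = L (I(L) = 1*L = L)
y(z) = 27*z (y(z) = -9*(-4*z + z) = -(-27)*z = 27*z)
n = 6 (n = 2*0 + 6 = 0 + 6 = 6)
(y(4) + n)*(-1) = (27*4 + 6)*(-1) = (108 + 6)*(-1) = 114*(-1) = -114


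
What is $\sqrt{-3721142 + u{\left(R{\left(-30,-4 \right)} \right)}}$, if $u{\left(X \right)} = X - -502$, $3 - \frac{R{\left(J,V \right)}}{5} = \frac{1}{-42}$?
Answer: $\frac{i \sqrt{6563182290}}{42} \approx 1928.9 i$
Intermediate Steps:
$R{\left(J,V \right)} = \frac{635}{42}$ ($R{\left(J,V \right)} = 15 - \frac{5}{-42} = 15 - - \frac{5}{42} = 15 + \frac{5}{42} = \frac{635}{42}$)
$u{\left(X \right)} = 502 + X$ ($u{\left(X \right)} = X + 502 = 502 + X$)
$\sqrt{-3721142 + u{\left(R{\left(-30,-4 \right)} \right)}} = \sqrt{-3721142 + \left(502 + \frac{635}{42}\right)} = \sqrt{-3721142 + \frac{21719}{42}} = \sqrt{- \frac{156266245}{42}} = \frac{i \sqrt{6563182290}}{42}$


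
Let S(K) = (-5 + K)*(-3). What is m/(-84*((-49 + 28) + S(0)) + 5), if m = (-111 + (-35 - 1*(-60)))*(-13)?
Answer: 1118/509 ≈ 2.1965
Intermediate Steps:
S(K) = 15 - 3*K
m = 1118 (m = (-111 + (-35 + 60))*(-13) = (-111 + 25)*(-13) = -86*(-13) = 1118)
m/(-84*((-49 + 28) + S(0)) + 5) = 1118/(-84*((-49 + 28) + (15 - 3*0)) + 5) = 1118/(-84*(-21 + (15 + 0)) + 5) = 1118/(-84*(-21 + 15) + 5) = 1118/(-84*(-6) + 5) = 1118/(504 + 5) = 1118/509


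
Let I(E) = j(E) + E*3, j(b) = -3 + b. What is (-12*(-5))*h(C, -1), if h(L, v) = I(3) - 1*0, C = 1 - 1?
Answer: 540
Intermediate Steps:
C = 0
I(E) = -3 + 4*E (I(E) = (-3 + E) + E*3 = (-3 + E) + 3*E = -3 + 4*E)
h(L, v) = 9 (h(L, v) = (-3 + 4*3) - 1*0 = (-3 + 12) + 0 = 9 + 0 = 9)
(-12*(-5))*h(C, -1) = -12*(-5)*9 = 60*9 = 540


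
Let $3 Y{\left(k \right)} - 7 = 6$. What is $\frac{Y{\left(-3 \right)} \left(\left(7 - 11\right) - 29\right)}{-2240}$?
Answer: $\frac{143}{2240} \approx 0.063839$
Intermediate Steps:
$Y{\left(k \right)} = \frac{13}{3}$ ($Y{\left(k \right)} = \frac{7}{3} + \frac{1}{3} \cdot 6 = \frac{7}{3} + 2 = \frac{13}{3}$)
$\frac{Y{\left(-3 \right)} \left(\left(7 - 11\right) - 29\right)}{-2240} = \frac{\frac{13}{3} \left(\left(7 - 11\right) - 29\right)}{-2240} = \frac{13 \left(-4 - 29\right)}{3} \left(- \frac{1}{2240}\right) = \frac{13}{3} \left(-33\right) \left(- \frac{1}{2240}\right) = \left(-143\right) \left(- \frac{1}{2240}\right) = \frac{143}{2240}$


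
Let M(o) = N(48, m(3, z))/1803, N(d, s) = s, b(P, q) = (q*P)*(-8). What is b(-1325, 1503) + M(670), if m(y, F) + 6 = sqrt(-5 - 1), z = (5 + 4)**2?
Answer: 9575011798/601 + I*sqrt(6)/1803 ≈ 1.5932e+7 + 0.0013586*I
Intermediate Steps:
z = 81 (z = 9**2 = 81)
b(P, q) = -8*P*q (b(P, q) = (P*q)*(-8) = -8*P*q)
m(y, F) = -6 + I*sqrt(6) (m(y, F) = -6 + sqrt(-5 - 1) = -6 + sqrt(-6) = -6 + I*sqrt(6))
M(o) = -2/601 + I*sqrt(6)/1803 (M(o) = (-6 + I*sqrt(6))/1803 = (-6 + I*sqrt(6))*(1/1803) = -2/601 + I*sqrt(6)/1803)
b(-1325, 1503) + M(670) = -8*(-1325)*1503 + (-2/601 + I*sqrt(6)/1803) = 15931800 + (-2/601 + I*sqrt(6)/1803) = 9575011798/601 + I*sqrt(6)/1803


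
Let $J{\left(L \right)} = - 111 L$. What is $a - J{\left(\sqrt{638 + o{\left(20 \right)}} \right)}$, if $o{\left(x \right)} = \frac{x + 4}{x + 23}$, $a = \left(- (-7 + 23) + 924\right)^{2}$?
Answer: $824464 + \frac{111 \sqrt{1180694}}{43} \approx 8.2727 \cdot 10^{5}$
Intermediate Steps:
$a = 824464$ ($a = \left(\left(-1\right) 16 + 924\right)^{2} = \left(-16 + 924\right)^{2} = 908^{2} = 824464$)
$o{\left(x \right)} = \frac{4 + x}{23 + x}$
$a - J{\left(\sqrt{638 + o{\left(20 \right)}} \right)} = 824464 - - 111 \sqrt{638 + \frac{4 + 20}{23 + 20}} = 824464 - - 111 \sqrt{638 + \frac{1}{43} \cdot 24} = 824464 - - 111 \sqrt{638 + \frac{24}{43}} = 824464 - - 111 \sqrt{\frac{27458}{43}} = 824464 - - 111 \frac{\sqrt{1180694}}{43} = 824464 - - \frac{111 \sqrt{1180694}}{43} = 824464 + \frac{111 \sqrt{1180694}}{43}$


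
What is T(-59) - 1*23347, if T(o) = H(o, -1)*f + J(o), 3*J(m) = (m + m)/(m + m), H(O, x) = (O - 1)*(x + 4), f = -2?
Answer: -68960/3 ≈ -22987.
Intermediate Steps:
H(O, x) = (-1 + O)*(4 + x)
J(m) = ⅓ (J(m) = ((m + m)/(m + m))/3 = ((2*m)/((2*m)))/3 = ((2*m)*(1/(2*m)))/3 = (⅓)*1 = ⅓)
T(o) = 19/3 - 6*o (T(o) = (-4 - 1*(-1) + 4*o + o*(-1))*(-2) + ⅓ = (-4 + 1 + 4*o - o)*(-2) + ⅓ = (-3 + 3*o)*(-2) + ⅓ = (6 - 6*o) + ⅓ = 19/3 - 6*o)
T(-59) - 1*23347 = (19/3 - 6*(-59)) - 1*23347 = (19/3 + 354) - 23347 = 1081/3 - 23347 = -68960/3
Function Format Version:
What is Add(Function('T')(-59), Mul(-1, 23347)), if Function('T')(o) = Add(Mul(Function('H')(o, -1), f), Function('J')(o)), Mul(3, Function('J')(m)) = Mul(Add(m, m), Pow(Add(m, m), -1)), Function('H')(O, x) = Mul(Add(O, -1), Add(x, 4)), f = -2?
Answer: Rational(-68960, 3) ≈ -22987.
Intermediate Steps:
Function('H')(O, x) = Mul(Add(-1, O), Add(4, x))
Function('J')(m) = Rational(1, 3) (Function('J')(m) = Mul(Rational(1, 3), Mul(Add(m, m), Pow(Add(m, m), -1))) = Mul(Rational(1, 3), Mul(Mul(2, m), Pow(Mul(2, m), -1))) = Mul(Rational(1, 3), Mul(Mul(2, m), Mul(Rational(1, 2), Pow(m, -1)))) = Mul(Rational(1, 3), 1) = Rational(1, 3))
Function('T')(o) = Add(Rational(19, 3), Mul(-6, o)) (Function('T')(o) = Add(Mul(Add(-4, Mul(-1, -1), Mul(4, o), Mul(o, -1)), -2), Rational(1, 3)) = Add(Mul(Add(-4, 1, Mul(4, o), Mul(-1, o)), -2), Rational(1, 3)) = Add(Mul(Add(-3, Mul(3, o)), -2), Rational(1, 3)) = Add(Add(6, Mul(-6, o)), Rational(1, 3)) = Add(Rational(19, 3), Mul(-6, o)))
Add(Function('T')(-59), Mul(-1, 23347)) = Add(Add(Rational(19, 3), Mul(-6, -59)), Mul(-1, 23347)) = Add(Add(Rational(19, 3), 354), -23347) = Add(Rational(1081, 3), -23347) = Rational(-68960, 3)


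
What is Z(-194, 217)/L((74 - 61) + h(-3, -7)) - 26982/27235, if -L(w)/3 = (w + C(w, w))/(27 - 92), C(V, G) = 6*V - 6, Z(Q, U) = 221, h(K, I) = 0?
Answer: 4521769/81705 ≈ 55.343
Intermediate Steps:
C(V, G) = -6 + 6*V
L(w) = -18/65 + 21*w/65 (L(w) = -3*(w + (-6 + 6*w))/(27 - 92) = -3*(-6 + 7*w)/(-65) = -3*(-6 + 7*w)*(-1)/65 = -3*(6/65 - 7*w/65) = -18/65 + 21*w/65)
Z(-194, 217)/L((74 - 61) + h(-3, -7)) - 26982/27235 = 221/(-18/65 + 21*((74 - 61) + 0)/65) - 26982/27235 = 221/(-18/65 + 21*(13 + 0)/65) - 26982*1/27235 = 221/(-18/65 + (21/65)*13) - 26982/27235 = 221/(-18/65 + 21/5) - 26982/27235 = 221/(51/13) - 26982/27235 = 221*(13/51) - 26982/27235 = 169/3 - 26982/27235 = 4521769/81705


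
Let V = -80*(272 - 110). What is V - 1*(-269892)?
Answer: 256932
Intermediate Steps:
V = -12960 (V = -80*162 = -12960)
V - 1*(-269892) = -12960 - 1*(-269892) = -12960 + 269892 = 256932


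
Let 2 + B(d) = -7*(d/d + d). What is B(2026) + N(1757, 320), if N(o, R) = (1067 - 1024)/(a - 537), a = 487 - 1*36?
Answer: -28383/2 ≈ -14192.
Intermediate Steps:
a = 451 (a = 487 - 36 = 451)
B(d) = -9 - 7*d (B(d) = -2 - 7*(d/d + d) = -2 - 7*(1 + d) = -2 + (-7 - 7*d) = -9 - 7*d)
N(o, R) = -½ (N(o, R) = (1067 - 1024)/(451 - 537) = 43/(-86) = 43*(-1/86) = -½)
B(2026) + N(1757, 320) = (-9 - 7*2026) - ½ = (-9 - 14182) - ½ = -14191 - ½ = -28383/2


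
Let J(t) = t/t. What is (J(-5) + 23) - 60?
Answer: -36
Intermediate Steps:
J(t) = 1
(J(-5) + 23) - 60 = (1 + 23) - 60 = 24 - 60 = -36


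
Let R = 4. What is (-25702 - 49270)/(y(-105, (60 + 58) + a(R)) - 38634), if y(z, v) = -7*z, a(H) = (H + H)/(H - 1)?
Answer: 74972/37899 ≈ 1.9782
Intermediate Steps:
a(H) = 2*H/(-1 + H) (a(H) = (2*H)/(-1 + H) = 2*H/(-1 + H))
(-25702 - 49270)/(y(-105, (60 + 58) + a(R)) - 38634) = (-25702 - 49270)/(-7*(-105) - 38634) = -74972/(735 - 38634) = -74972/(-37899) = -74972*(-1/37899) = 74972/37899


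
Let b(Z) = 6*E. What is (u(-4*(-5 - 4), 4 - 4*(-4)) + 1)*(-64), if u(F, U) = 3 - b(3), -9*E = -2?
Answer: -512/3 ≈ -170.67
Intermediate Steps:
E = 2/9 (E = -⅑*(-2) = 2/9 ≈ 0.22222)
b(Z) = 4/3 (b(Z) = 6*(2/9) = 4/3)
u(F, U) = 5/3 (u(F, U) = 3 - 1*4/3 = 3 - 4/3 = 5/3)
(u(-4*(-5 - 4), 4 - 4*(-4)) + 1)*(-64) = (5/3 + 1)*(-64) = (8/3)*(-64) = -512/3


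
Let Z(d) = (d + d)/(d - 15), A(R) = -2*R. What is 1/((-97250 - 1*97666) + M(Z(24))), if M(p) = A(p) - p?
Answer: -1/194932 ≈ -5.1300e-6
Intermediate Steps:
Z(d) = 2*d/(-15 + d) (Z(d) = (2*d)/(-15 + d) = 2*d/(-15 + d))
M(p) = -3*p (M(p) = -2*p - p = -3*p)
1/((-97250 - 1*97666) + M(Z(24))) = 1/((-97250 - 1*97666) - 6*24/(-15 + 24)) = 1/((-97250 - 97666) - 6*24/9) = 1/(-194916 - 6*24/9) = 1/(-194916 - 3*16/3) = 1/(-194916 - 16) = 1/(-194932) = -1/194932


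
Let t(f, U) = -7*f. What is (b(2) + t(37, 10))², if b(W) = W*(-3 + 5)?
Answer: 65025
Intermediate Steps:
b(W) = 2*W (b(W) = W*2 = 2*W)
(b(2) + t(37, 10))² = (2*2 - 7*37)² = (4 - 259)² = (-255)² = 65025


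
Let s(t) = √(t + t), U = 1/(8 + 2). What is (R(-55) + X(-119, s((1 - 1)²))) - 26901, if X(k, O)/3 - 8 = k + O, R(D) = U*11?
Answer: -272329/10 ≈ -27233.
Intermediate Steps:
U = ⅒ (U = 1/10 = ⅒ ≈ 0.10000)
s(t) = √2*√t (s(t) = √(2*t) = √2*√t)
R(D) = 11/10 (R(D) = (⅒)*11 = 11/10)
X(k, O) = 24 + 3*O + 3*k (X(k, O) = 24 + 3*(k + O) = 24 + 3*(O + k) = 24 + (3*O + 3*k) = 24 + 3*O + 3*k)
(R(-55) + X(-119, s((1 - 1)²))) - 26901 = (11/10 + (24 + 3*(√2*√((1 - 1)²)) + 3*(-119))) - 26901 = (11/10 + (24 + 3*(√2*√(0²)) - 357)) - 26901 = (11/10 + (24 + 3*(√2*√0) - 357)) - 26901 = (11/10 + (24 + 3*(√2*0) - 357)) - 26901 = (11/10 + (24 + 3*0 - 357)) - 26901 = (11/10 + (24 + 0 - 357)) - 26901 = (11/10 - 333) - 26901 = -3319/10 - 26901 = -272329/10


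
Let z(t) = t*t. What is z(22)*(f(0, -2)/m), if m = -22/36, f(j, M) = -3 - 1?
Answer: 3168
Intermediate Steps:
f(j, M) = -4
m = -11/18 (m = -22*1/36 = -11/18 ≈ -0.61111)
z(t) = t²
z(22)*(f(0, -2)/m) = 22²*(-4/(-11/18)) = 484*(-4*(-18/11)) = 484*(72/11) = 3168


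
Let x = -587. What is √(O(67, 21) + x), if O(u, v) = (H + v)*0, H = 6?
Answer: I*√587 ≈ 24.228*I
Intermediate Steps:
O(u, v) = 0 (O(u, v) = (6 + v)*0 = 0)
√(O(67, 21) + x) = √(0 - 587) = √(-587) = I*√587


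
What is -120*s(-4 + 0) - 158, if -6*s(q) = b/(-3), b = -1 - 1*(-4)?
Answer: -178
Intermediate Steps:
b = 3 (b = -1 + 4 = 3)
s(q) = 1/6 (s(q) = -1/(2*(-3)) = -(-1)/(2*3) = -1/6*(-1) = 1/6)
-120*s(-4 + 0) - 158 = -120*1/6 - 158 = -20 - 158 = -178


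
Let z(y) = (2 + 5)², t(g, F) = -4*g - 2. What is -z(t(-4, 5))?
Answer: -49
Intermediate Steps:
t(g, F) = -2 - 4*g
z(y) = 49 (z(y) = 7² = 49)
-z(t(-4, 5)) = -1*49 = -49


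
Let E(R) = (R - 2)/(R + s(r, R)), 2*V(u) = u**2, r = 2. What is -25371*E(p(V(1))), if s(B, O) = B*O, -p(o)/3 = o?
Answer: -19733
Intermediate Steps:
V(u) = u**2/2
p(o) = -3*o
E(R) = (-2 + R)/(3*R) (E(R) = (R - 2)/(R + 2*R) = (-2 + R)/((3*R)) = (-2 + R)*(1/(3*R)) = (-2 + R)/(3*R))
-25371*E(p(V(1))) = -8457*(-2 - 3*1**2/2)/((-3*1**2/2)) = -8457*(-2 - 3/2)/((-3/2)) = -8457*(-2 - 3*1/2)/((-3*1/2)) = -8457*(-2 - 3/2)/(-3/2) = -8457*(-2)*(-7)/(3*2) = -25371*7/9 = -19733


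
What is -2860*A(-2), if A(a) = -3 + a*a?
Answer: -2860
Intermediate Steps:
A(a) = -3 + a²
-2860*A(-2) = -2860*(-3 + (-2)²) = -2860*(-3 + 4) = -2860*1 = -2860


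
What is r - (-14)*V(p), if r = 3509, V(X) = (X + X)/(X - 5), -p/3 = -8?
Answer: 67343/19 ≈ 3544.4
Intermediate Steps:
p = 24 (p = -3*(-8) = 24)
V(X) = 2*X/(-5 + X) (V(X) = (2*X)/(-5 + X) = 2*X/(-5 + X))
r - (-14)*V(p) = 3509 - (-14)*2*24/(-5 + 24) = 3509 - (-14)*2*24/19 = 3509 - (-14)*2*24*(1/19) = 3509 - (-14)*48/19 = 3509 - 1*(-672/19) = 3509 + 672/19 = 67343/19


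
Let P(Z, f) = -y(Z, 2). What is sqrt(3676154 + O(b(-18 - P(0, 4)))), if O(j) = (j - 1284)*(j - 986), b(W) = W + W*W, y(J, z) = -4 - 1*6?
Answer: sqrt(3797594) ≈ 1948.7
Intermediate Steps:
y(J, z) = -10 (y(J, z) = -4 - 6 = -10)
P(Z, f) = 10 (P(Z, f) = -1*(-10) = 10)
b(W) = W + W**2
O(j) = (-1284 + j)*(-986 + j)
sqrt(3676154 + O(b(-18 - P(0, 4)))) = sqrt(3676154 + (1266024 + ((-18 - 1*10)*(1 + (-18 - 1*10)))**2 - 2270*(-18 - 1*10)*(1 + (-18 - 1*10)))) = sqrt(3676154 + (1266024 + ((-18 - 10)*(1 + (-18 - 10)))**2 - 2270*(-18 - 10)*(1 + (-18 - 10)))) = sqrt(3676154 + (1266024 + (-28*(1 - 28))**2 - (-63560)*(1 - 28))) = sqrt(3676154 + (1266024 + (-28*(-27))**2 - (-63560)*(-27))) = sqrt(3676154 + (1266024 + 756**2 - 2270*756)) = sqrt(3676154 + (1266024 + 571536 - 1716120)) = sqrt(3676154 + 121440) = sqrt(3797594)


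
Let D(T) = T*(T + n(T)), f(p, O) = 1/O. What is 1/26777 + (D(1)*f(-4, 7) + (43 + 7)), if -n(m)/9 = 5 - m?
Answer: 1204966/26777 ≈ 45.000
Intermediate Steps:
n(m) = -45 + 9*m (n(m) = -9*(5 - m) = -45 + 9*m)
D(T) = T*(-45 + 10*T) (D(T) = T*(T + (-45 + 9*T)) = T*(-45 + 10*T))
1/26777 + (D(1)*f(-4, 7) + (43 + 7)) = 1/26777 + ((5*1*(-9 + 2*1))/7 + (43 + 7)) = 1/26777 + ((5*1*(-9 + 2))*(⅐) + 50) = 1/26777 + ((5*1*(-7))*(⅐) + 50) = 1/26777 + (-35*⅐ + 50) = 1/26777 + (-5 + 50) = 1/26777 + 45 = 1204966/26777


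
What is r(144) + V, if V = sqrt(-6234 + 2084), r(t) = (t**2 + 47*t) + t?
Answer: 27648 + 5*I*sqrt(166) ≈ 27648.0 + 64.421*I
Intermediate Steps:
r(t) = t**2 + 48*t
V = 5*I*sqrt(166) (V = sqrt(-4150) = 5*I*sqrt(166) ≈ 64.421*I)
r(144) + V = 144*(48 + 144) + 5*I*sqrt(166) = 144*192 + 5*I*sqrt(166) = 27648 + 5*I*sqrt(166)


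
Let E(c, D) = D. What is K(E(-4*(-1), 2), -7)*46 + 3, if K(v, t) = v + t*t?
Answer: 2349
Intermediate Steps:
K(v, t) = v + t²
K(E(-4*(-1), 2), -7)*46 + 3 = (2 + (-7)²)*46 + 3 = (2 + 49)*46 + 3 = 51*46 + 3 = 2346 + 3 = 2349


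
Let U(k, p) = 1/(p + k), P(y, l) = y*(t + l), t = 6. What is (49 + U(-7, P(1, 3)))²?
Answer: 9801/4 ≈ 2450.3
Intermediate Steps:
P(y, l) = y*(6 + l)
U(k, p) = 1/(k + p)
(49 + U(-7, P(1, 3)))² = (49 + 1/(-7 + 1*(6 + 3)))² = (49 + 1/(-7 + 1*9))² = (49 + 1/(-7 + 9))² = (49 + 1/2)² = (49 + ½)² = (99/2)² = 9801/4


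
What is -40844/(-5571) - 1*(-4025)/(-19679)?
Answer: 781345801/109631709 ≈ 7.1270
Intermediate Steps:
-40844/(-5571) - 1*(-4025)/(-19679) = -40844*(-1/5571) + 4025*(-1/19679) = 40844/5571 - 4025/19679 = 781345801/109631709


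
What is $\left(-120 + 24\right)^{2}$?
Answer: $9216$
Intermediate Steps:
$\left(-120 + 24\right)^{2} = \left(-96\right)^{2} = 9216$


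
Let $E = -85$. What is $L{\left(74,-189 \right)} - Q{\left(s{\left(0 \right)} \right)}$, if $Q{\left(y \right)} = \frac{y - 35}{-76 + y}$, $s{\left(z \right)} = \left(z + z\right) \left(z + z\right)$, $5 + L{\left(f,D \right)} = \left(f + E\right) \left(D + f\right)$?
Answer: $\frac{95725}{76} \approx 1259.5$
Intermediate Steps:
$L{\left(f,D \right)} = -5 + \left(-85 + f\right) \left(D + f\right)$ ($L{\left(f,D \right)} = -5 + \left(f - 85\right) \left(D + f\right) = -5 + \left(-85 + f\right) \left(D + f\right)$)
$s{\left(z \right)} = 4 z^{2}$ ($s{\left(z \right)} = 2 z 2 z = 4 z^{2}$)
$Q{\left(y \right)} = \frac{-35 + y}{-76 + y}$
$L{\left(74,-189 \right)} - Q{\left(s{\left(0 \right)} \right)} = \left(-5 + 74^{2} - -16065 - 6290 - 13986\right) - \frac{-35 + 4 \cdot 0^{2}}{-76 + 4 \cdot 0^{2}} = \left(-5 + 5476 + 16065 - 6290 - 13986\right) - \frac{-35 + 4 \cdot 0}{-76 + 4 \cdot 0} = 1260 - \frac{-35 + 0}{-76 + 0} = 1260 - \frac{1}{-76} \left(-35\right) = 1260 - \left(- \frac{1}{76}\right) \left(-35\right) = 1260 - \frac{35}{76} = \frac{95725}{76}$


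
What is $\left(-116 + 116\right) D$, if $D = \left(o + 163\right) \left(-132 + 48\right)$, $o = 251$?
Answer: $0$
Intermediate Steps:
$D = -34776$ ($D = \left(251 + 163\right) \left(-132 + 48\right) = 414 \left(-84\right) = -34776$)
$\left(-116 + 116\right) D = \left(-116 + 116\right) \left(-34776\right) = 0 \left(-34776\right) = 0$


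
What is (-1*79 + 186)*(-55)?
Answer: -5885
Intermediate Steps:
(-1*79 + 186)*(-55) = (-79 + 186)*(-55) = 107*(-55) = -5885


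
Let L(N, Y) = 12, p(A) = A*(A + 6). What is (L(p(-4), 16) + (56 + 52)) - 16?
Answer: 104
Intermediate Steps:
p(A) = A*(6 + A)
(L(p(-4), 16) + (56 + 52)) - 16 = (12 + (56 + 52)) - 16 = (12 + 108) - 16 = 120 - 16 = 104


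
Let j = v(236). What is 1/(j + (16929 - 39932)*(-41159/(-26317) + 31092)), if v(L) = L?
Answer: -26317/18823103086157 ≈ -1.3981e-9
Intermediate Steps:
j = 236
1/(j + (16929 - 39932)*(-41159/(-26317) + 31092)) = 1/(236 + (16929 - 39932)*(-41159/(-26317) + 31092)) = 1/(236 - 23003*(-41159*(-1/26317) + 31092)) = 1/(236 - 23003*(41159/26317 + 31092)) = 1/(236 - 23003*818289323/26317) = 1/(236 - 18823109296969/26317) = 1/(-18823103086157/26317) = -26317/18823103086157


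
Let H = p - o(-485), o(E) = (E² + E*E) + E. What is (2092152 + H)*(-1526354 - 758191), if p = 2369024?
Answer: -9118101133995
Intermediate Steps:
o(E) = E + 2*E² (o(E) = (E² + E²) + E = 2*E² + E = E + 2*E²)
H = 1899059 (H = 2369024 - (-485)*(1 + 2*(-485)) = 2369024 - (-485)*(1 - 970) = 2369024 - (-485)*(-969) = 2369024 - 1*469965 = 2369024 - 469965 = 1899059)
(2092152 + H)*(-1526354 - 758191) = (2092152 + 1899059)*(-1526354 - 758191) = 3991211*(-2284545) = -9118101133995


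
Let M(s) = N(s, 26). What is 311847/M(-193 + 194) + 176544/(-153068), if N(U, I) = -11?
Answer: -11933934645/420937 ≈ -28351.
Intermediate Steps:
M(s) = -11
311847/M(-193 + 194) + 176544/(-153068) = 311847/(-11) + 176544/(-153068) = 311847*(-1/11) + 176544*(-1/153068) = -311847/11 - 44136/38267 = -11933934645/420937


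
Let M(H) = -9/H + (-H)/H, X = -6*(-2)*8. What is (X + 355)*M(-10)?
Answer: -451/10 ≈ -45.100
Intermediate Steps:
X = 96 (X = 12*8 = 96)
M(H) = -1 - 9/H (M(H) = -9/H - 1 = -1 - 9/H)
(X + 355)*M(-10) = (96 + 355)*((-9 - 1*(-10))/(-10)) = 451*(-(-9 + 10)/10) = 451*(-⅒*1) = 451*(-⅒) = -451/10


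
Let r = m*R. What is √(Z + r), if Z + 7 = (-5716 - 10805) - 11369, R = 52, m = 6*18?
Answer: I*√22281 ≈ 149.27*I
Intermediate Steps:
m = 108
r = 5616 (r = 108*52 = 5616)
Z = -27897 (Z = -7 + ((-5716 - 10805) - 11369) = -7 + (-16521 - 11369) = -7 - 27890 = -27897)
√(Z + r) = √(-27897 + 5616) = √(-22281) = I*√22281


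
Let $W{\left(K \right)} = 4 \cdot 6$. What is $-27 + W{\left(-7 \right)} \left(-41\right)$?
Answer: $-1011$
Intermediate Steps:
$W{\left(K \right)} = 24$
$-27 + W{\left(-7 \right)} \left(-41\right) = -27 + 24 \left(-41\right) = -27 - 984 = -1011$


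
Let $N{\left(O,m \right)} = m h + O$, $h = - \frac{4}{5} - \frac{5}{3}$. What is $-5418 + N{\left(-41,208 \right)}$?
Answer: $- \frac{89581}{15} \approx -5972.1$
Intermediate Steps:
$h = - \frac{37}{15}$ ($h = \left(-4\right) \frac{1}{5} - \frac{5}{3} = - \frac{4}{5} - \frac{5}{3} = - \frac{37}{15} \approx -2.4667$)
$N{\left(O,m \right)} = O - \frac{37 m}{15}$ ($N{\left(O,m \right)} = m \left(- \frac{37}{15}\right) + O = - \frac{37 m}{15} + O = O - \frac{37 m}{15}$)
$-5418 + N{\left(-41,208 \right)} = -5418 - \frac{8311}{15} = - \frac{89581}{15}$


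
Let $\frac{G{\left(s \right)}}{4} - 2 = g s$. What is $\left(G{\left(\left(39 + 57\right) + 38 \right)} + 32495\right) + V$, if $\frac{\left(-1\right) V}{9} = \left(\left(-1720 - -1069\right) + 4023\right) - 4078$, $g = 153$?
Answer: $120865$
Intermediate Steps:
$V = 6354$ ($V = - 9 \left(\left(\left(-1720 - -1069\right) + 4023\right) - 4078\right) = - 9 \left(\left(\left(-1720 + 1069\right) + 4023\right) - 4078\right) = - 9 \left(\left(-651 + 4023\right) - 4078\right) = - 9 \left(3372 - 4078\right) = \left(-9\right) \left(-706\right) = 6354$)
$G{\left(s \right)} = 8 + 612 s$ ($G{\left(s \right)} = 8 + 4 \cdot 153 s = 8 + 612 s$)
$\left(G{\left(\left(39 + 57\right) + 38 \right)} + 32495\right) + V = \left(\left(8 + 612 \left(\left(39 + 57\right) + 38\right)\right) + 32495\right) + 6354 = \left(\left(8 + 612 \left(96 + 38\right)\right) + 32495\right) + 6354 = \left(\left(8 + 612 \cdot 134\right) + 32495\right) + 6354 = \left(\left(8 + 82008\right) + 32495\right) + 6354 = \left(82016 + 32495\right) + 6354 = 114511 + 6354 = 120865$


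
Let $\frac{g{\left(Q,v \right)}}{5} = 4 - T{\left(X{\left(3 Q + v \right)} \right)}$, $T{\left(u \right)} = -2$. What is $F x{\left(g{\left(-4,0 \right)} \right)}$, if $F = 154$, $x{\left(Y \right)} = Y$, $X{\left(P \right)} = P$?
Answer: $4620$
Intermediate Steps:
$g{\left(Q,v \right)} = 30$ ($g{\left(Q,v \right)} = 5 \left(4 - -2\right) = 5 \left(4 + 2\right) = 5 \cdot 6 = 30$)
$F x{\left(g{\left(-4,0 \right)} \right)} = 154 \cdot 30 = 4620$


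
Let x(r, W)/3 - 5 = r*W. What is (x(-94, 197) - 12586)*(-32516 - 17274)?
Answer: 3391943750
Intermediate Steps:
x(r, W) = 15 + 3*W*r (x(r, W) = 15 + 3*(r*W) = 15 + 3*(W*r) = 15 + 3*W*r)
(x(-94, 197) - 12586)*(-32516 - 17274) = ((15 + 3*197*(-94)) - 12586)*(-32516 - 17274) = ((15 - 55554) - 12586)*(-49790) = (-55539 - 12586)*(-49790) = -68125*(-49790) = 3391943750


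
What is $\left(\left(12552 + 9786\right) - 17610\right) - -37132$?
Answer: $41860$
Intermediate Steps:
$\left(\left(12552 + 9786\right) - 17610\right) - -37132 = \left(22338 - 17610\right) + 37132 = 4728 + 37132 = 41860$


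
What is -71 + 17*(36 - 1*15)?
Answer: 286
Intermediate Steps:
-71 + 17*(36 - 1*15) = -71 + 17*(36 - 15) = -71 + 17*21 = -71 + 357 = 286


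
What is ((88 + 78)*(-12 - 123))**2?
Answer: 502208100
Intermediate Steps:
((88 + 78)*(-12 - 123))**2 = (166*(-135))**2 = (-22410)**2 = 502208100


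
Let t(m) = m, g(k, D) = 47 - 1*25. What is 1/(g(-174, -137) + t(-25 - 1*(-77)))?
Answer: 1/74 ≈ 0.013514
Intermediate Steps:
g(k, D) = 22 (g(k, D) = 47 - 25 = 22)
1/(g(-174, -137) + t(-25 - 1*(-77))) = 1/(22 + (-25 - 1*(-77))) = 1/(22 + (-25 + 77)) = 1/(22 + 52) = 1/74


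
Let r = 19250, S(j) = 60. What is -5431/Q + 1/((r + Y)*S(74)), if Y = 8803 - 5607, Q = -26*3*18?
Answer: 22574861/5835960 ≈ 3.8682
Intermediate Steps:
Q = -1404 (Q = -78*18 = -1404)
Y = 3196
-5431/Q + 1/((r + Y)*S(74)) = -5431/(-1404) + 1/((19250 + 3196)*60) = -5431*(-1/1404) + (1/60)/22446 = 5431/1404 + (1/22446)*(1/60) = 5431/1404 + 1/1346760 = 22574861/5835960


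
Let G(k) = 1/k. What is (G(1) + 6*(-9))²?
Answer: 2809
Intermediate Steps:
(G(1) + 6*(-9))² = (1/1 + 6*(-9))² = (1 - 54)² = (-53)² = 2809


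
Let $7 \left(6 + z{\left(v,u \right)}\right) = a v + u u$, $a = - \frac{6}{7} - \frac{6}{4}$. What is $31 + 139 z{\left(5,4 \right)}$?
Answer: $- \frac{70493}{98} \approx -719.32$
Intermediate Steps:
$a = - \frac{33}{14}$ ($a = \left(-6\right) \frac{1}{7} - \frac{3}{2} = - \frac{6}{7} - \frac{3}{2} = - \frac{33}{14} \approx -2.3571$)
$z{\left(v,u \right)} = -6 - \frac{33 v}{98} + \frac{u^{2}}{7}$ ($z{\left(v,u \right)} = -6 + \frac{- \frac{33 v}{14} + u u}{7} = -6 + \frac{- \frac{33 v}{14} + u^{2}}{7} = -6 + \frac{u^{2} - \frac{33 v}{14}}{7} = -6 + \left(- \frac{33 v}{98} + \frac{u^{2}}{7}\right) = -6 - \frac{33 v}{98} + \frac{u^{2}}{7}$)
$31 + 139 z{\left(5,4 \right)} = 31 + 139 \left(-6 - \frac{165}{98} + \frac{4^{2}}{7}\right) = 31 + 139 \left(-6 - \frac{165}{98} + \frac{1}{7} \cdot 16\right) = 31 + 139 \left(-6 - \frac{165}{98} + \frac{16}{7}\right) = 31 + 139 \left(- \frac{529}{98}\right) = 31 - \frac{73531}{98} = - \frac{70493}{98}$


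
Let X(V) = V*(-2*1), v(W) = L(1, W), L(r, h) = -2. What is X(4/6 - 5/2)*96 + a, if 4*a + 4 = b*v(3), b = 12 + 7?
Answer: 683/2 ≈ 341.50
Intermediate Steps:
b = 19
v(W) = -2
X(V) = -2*V (X(V) = V*(-2) = -2*V)
a = -21/2 (a = -1 + (19*(-2))/4 = -1 + (¼)*(-38) = -1 - 19/2 = -21/2 ≈ -10.500)
X(4/6 - 5/2)*96 + a = -2*(4/6 - 5/2)*96 - 21/2 = -2*(4*(⅙) - 5*½)*96 - 21/2 = -2*(⅔ - 5/2)*96 - 21/2 = -2*(-11/6)*96 - 21/2 = (11/3)*96 - 21/2 = 352 - 21/2 = 683/2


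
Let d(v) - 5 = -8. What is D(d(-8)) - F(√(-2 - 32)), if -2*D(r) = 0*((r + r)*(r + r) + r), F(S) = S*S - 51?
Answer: 85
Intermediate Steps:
d(v) = -3 (d(v) = 5 - 8 = -3)
F(S) = -51 + S² (F(S) = S² - 51 = -51 + S²)
D(r) = 0 (D(r) = -0*((r + r)*(r + r) + r) = -0*((2*r)*(2*r) + r) = -0*(4*r² + r) = -0*(r + 4*r²) = -½*0 = 0)
D(d(-8)) - F(√(-2 - 32)) = 0 - (-51 + (√(-2 - 32))²) = 0 - (-51 + (√(-34))²) = 0 - (-51 + (I*√34)²) = 0 - (-51 - 34) = 0 - 1*(-85) = 0 + 85 = 85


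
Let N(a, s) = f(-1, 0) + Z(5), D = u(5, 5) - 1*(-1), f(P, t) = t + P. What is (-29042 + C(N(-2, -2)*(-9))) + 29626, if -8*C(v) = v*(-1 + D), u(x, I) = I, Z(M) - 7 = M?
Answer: 5167/8 ≈ 645.88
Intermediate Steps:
f(P, t) = P + t
Z(M) = 7 + M
D = 6 (D = 5 - 1*(-1) = 5 + 1 = 6)
N(a, s) = 11 (N(a, s) = (-1 + 0) + (7 + 5) = -1 + 12 = 11)
C(v) = -5*v/8 (C(v) = -v*(-1 + 6)/8 = -v*5/8 = -5*v/8)
(-29042 + C(N(-2, -2)*(-9))) + 29626 = (-29042 - 55*(-9)/8) + 29626 = (-29042 - 5/8*(-99)) + 29626 = (-29042 + 495/8) + 29626 = -231841/8 + 29626 = 5167/8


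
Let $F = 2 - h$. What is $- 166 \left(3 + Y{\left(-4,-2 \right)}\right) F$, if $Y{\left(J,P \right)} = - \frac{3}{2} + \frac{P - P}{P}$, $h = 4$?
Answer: $498$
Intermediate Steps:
$Y{\left(J,P \right)} = - \frac{3}{2}$ ($Y{\left(J,P \right)} = \left(-3\right) \frac{1}{2} + \frac{0}{P} = - \frac{3}{2} + 0 = - \frac{3}{2}$)
$F = -2$ ($F = 2 - 4 = -2$)
$- 166 \left(3 + Y{\left(-4,-2 \right)}\right) F = - 166 \left(3 - \frac{3}{2}\right) \left(-2\right) = - 166 \cdot \frac{3}{2} \left(-2\right) = \left(-166\right) \left(-3\right) = 498$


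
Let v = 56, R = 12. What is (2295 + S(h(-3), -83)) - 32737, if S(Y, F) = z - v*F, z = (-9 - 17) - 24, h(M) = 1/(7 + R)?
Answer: -25844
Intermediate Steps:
h(M) = 1/19 (h(M) = 1/(7 + 12) = 1/19)
z = -50 (z = -26 - 24 = -50)
S(Y, F) = -50 - 56*F
(2295 + S(h(-3), -83)) - 32737 = (2295 + (-50 - 56*(-83))) - 32737 = (2295 + (-50 + 4648)) - 32737 = (2295 + 4598) - 32737 = 6893 - 32737 = -25844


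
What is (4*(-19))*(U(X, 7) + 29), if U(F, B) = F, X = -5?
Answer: -1824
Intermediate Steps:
(4*(-19))*(U(X, 7) + 29) = (4*(-19))*(-5 + 29) = -76*24 = -1824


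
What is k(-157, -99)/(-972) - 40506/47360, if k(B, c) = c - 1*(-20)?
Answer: -4453799/5754240 ≈ -0.77400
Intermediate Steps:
k(B, c) = 20 + c (k(B, c) = c + 20 = 20 + c)
k(-157, -99)/(-972) - 40506/47360 = (20 - 99)/(-972) - 40506/47360 = -79*(-1/972) - 40506*1/47360 = 79/972 - 20253/23680 = -4453799/5754240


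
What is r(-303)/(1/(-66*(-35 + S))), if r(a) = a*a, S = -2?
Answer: 224197578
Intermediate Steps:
r(a) = a²
r(-303)/(1/(-66*(-35 + S))) = (-303)²/(1/(-66*(-35 - 2))) = 91809/(1/(-66*(-37))) = 91809/(1/2442) = 91809*2442 = 224197578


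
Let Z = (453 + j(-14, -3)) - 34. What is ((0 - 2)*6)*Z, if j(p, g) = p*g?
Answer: -5532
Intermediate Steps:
j(p, g) = g*p
Z = 461 (Z = (453 - 3*(-14)) - 34 = (453 + 42) - 34 = 495 - 34 = 461)
((0 - 2)*6)*Z = ((0 - 2)*6)*461 = -2*6*461 = -12*461 = -5532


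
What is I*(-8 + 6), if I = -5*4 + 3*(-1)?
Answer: 46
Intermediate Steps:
I = -23 (I = -20 - 3 = -23)
I*(-8 + 6) = -23*(-8 + 6) = -23*(-2) = 46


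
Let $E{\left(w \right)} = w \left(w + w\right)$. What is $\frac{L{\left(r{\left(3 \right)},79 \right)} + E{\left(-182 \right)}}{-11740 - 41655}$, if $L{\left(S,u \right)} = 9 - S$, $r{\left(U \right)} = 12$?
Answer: $- \frac{13249}{10679} \approx -1.2407$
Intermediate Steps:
$E{\left(w \right)} = 2 w^{2}$ ($E{\left(w \right)} = w 2 w = 2 w^{2}$)
$\frac{L{\left(r{\left(3 \right)},79 \right)} + E{\left(-182 \right)}}{-11740 - 41655} = \frac{\left(9 - 12\right) + 2 \left(-182\right)^{2}}{-11740 - 41655} = \frac{\left(9 - 12\right) + 2 \cdot 33124}{-53395} = \left(-3 + 66248\right) \left(- \frac{1}{53395}\right) = 66245 \left(- \frac{1}{53395}\right) = - \frac{13249}{10679}$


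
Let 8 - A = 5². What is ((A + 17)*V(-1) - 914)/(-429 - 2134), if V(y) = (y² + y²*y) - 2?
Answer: 914/2563 ≈ 0.35661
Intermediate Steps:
A = -17 (A = 8 - 1*5² = 8 - 1*25 = 8 - 25 = -17)
V(y) = -2 + y² + y³ (V(y) = (y² + y³) - 2 = -2 + y² + y³)
((A + 17)*V(-1) - 914)/(-429 - 2134) = ((-17 + 17)*(-2 + (-1)² + (-1)³) - 914)/(-429 - 2134) = (0*(-2 + 1 - 1) - 914)/(-2563) = (0*(-2) - 914)*(-1/2563) = (0 - 914)*(-1/2563) = -914*(-1/2563) = 914/2563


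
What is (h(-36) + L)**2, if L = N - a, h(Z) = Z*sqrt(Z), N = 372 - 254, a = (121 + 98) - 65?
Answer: -45360 + 15552*I ≈ -45360.0 + 15552.0*I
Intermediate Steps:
a = 154 (a = 219 - 65 = 154)
N = 118
h(Z) = Z**(3/2)
L = -36 (L = 118 - 1*154 = 118 - 154 = -36)
(h(-36) + L)**2 = ((-36)**(3/2) - 36)**2 = (-216*I - 36)**2 = (-36 - 216*I)**2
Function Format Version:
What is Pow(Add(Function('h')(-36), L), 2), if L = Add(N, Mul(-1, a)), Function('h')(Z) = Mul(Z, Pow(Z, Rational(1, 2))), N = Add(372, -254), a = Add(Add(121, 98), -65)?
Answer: Add(-45360, Mul(15552, I)) ≈ Add(-45360., Mul(15552., I))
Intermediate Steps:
a = 154 (a = Add(219, -65) = 154)
N = 118
Function('h')(Z) = Pow(Z, Rational(3, 2))
L = -36 (L = Add(118, Mul(-1, 154)) = Add(118, -154) = -36)
Pow(Add(Function('h')(-36), L), 2) = Pow(Add(Pow(-36, Rational(3, 2)), -36), 2) = Pow(Add(Mul(-216, I), -36), 2) = Pow(Add(-36, Mul(-216, I)), 2)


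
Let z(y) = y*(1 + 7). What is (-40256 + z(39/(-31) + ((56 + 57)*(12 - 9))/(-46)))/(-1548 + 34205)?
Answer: -28751740/23284441 ≈ -1.2348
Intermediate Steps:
z(y) = 8*y (z(y) = y*8 = 8*y)
(-40256 + z(39/(-31) + ((56 + 57)*(12 - 9))/(-46)))/(-1548 + 34205) = (-40256 + 8*(39/(-31) + ((56 + 57)*(12 - 9))/(-46)))/(-1548 + 34205) = (-40256 + 8*(39*(-1/31) + (113*3)*(-1/46)))/32657 = (-40256 + 8*(-39/31 + 339*(-1/46)))*(1/32657) = (-40256 + 8*(-39/31 - 339/46))*(1/32657) = (-40256 + 8*(-12303/1426))*(1/32657) = (-40256 - 49212/713)*(1/32657) = -28751740/713*1/32657 = -28751740/23284441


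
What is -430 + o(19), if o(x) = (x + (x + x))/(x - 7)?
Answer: -1701/4 ≈ -425.25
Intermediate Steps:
o(x) = 3*x/(-7 + x) (o(x) = (x + 2*x)/(-7 + x) = (3*x)/(-7 + x) = 3*x/(-7 + x))
-430 + o(19) = -430 + 3*19/(-7 + 19) = -430 + 3*19/12 = -430 + 3*19*(1/12) = -430 + 19/4 = -1701/4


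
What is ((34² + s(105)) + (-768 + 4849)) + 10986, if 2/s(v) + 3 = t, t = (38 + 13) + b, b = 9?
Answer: 924713/57 ≈ 16223.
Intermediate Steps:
t = 60 (t = (38 + 13) + 9 = 51 + 9 = 60)
s(v) = 2/57 (s(v) = 2/(-3 + 60) = 2/57)
((34² + s(105)) + (-768 + 4849)) + 10986 = ((34² + 2/57) + (-768 + 4849)) + 10986 = ((1156 + 2/57) + 4081) + 10986 = (65894/57 + 4081) + 10986 = 298511/57 + 10986 = 924713/57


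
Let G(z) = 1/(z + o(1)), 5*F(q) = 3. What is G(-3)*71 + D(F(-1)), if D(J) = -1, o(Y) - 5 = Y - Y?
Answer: 69/2 ≈ 34.500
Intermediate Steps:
o(Y) = 5 (o(Y) = 5 + (Y - Y) = 5 + 0 = 5)
F(q) = ⅗ (F(q) = (⅕)*3 = ⅗)
G(z) = 1/(5 + z) (G(z) = 1/(z + 5) = 1/(5 + z))
G(-3)*71 + D(F(-1)) = 71/(5 - 3) - 1 = 71/2 - 1 = 69/2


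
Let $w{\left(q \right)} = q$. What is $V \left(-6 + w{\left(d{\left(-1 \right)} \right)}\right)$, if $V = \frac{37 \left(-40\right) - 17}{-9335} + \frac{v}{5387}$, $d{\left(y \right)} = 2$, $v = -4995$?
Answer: $\frac{154255944}{50287645} \approx 3.0675$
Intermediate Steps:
$V = - \frac{38563986}{50287645}$ ($V = \frac{37 \left(-40\right) - 17}{-9335} - \frac{4995}{5387} = \left(-1480 - 17\right) \left(- \frac{1}{9335}\right) - \frac{4995}{5387} = \left(-1497\right) \left(- \frac{1}{9335}\right) - \frac{4995}{5387} = \frac{1497}{9335} - \frac{4995}{5387} = - \frac{38563986}{50287645} \approx -0.76687$)
$V \left(-6 + w{\left(d{\left(-1 \right)} \right)}\right) = - \frac{38563986 \left(-6 + 2\right)}{50287645} = \left(- \frac{38563986}{50287645}\right) \left(-4\right) = \frac{154255944}{50287645}$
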